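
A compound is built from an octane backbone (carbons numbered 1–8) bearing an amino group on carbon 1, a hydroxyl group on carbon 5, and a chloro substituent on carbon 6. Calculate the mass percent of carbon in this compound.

Atom tally by fragment:
  H2NCH2 → C:1 H:4 N:1
  CH2 → C:1 H:2
  CH2 → C:1 H:2
  CH2 → C:1 H:2
  CH(OH) → C:1 H:2 O:1
  CH(Cl) → C:1 H:1 Cl:1
  CH2 → C:1 H:2
  CH3 → C:1 H:3
Element totals:
  C: 8
  H: 18
  Cl: 1
  N: 1
  O: 1
Molecular formula: C8H18ClNO.
Molar mass = 179.688 g/mol.
Mass from C: 8 × 12.011 = 96.088 g/mol.
%C = 96.088 / 179.688 × 100 = 53.47%.

53.47%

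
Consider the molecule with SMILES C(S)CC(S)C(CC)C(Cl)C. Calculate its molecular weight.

Atom tally by fragment:
  HSCH2 → C:1 H:3 S:1
  CH2 → C:1 H:2
  CH(SH) → C:1 H:2 S:1
  CH(C2H5) → C:3 H:6
  CH(Cl) → C:1 H:1 Cl:1
  CH3 → C:1 H:3
Element totals:
  C: 8
  H: 17
  Cl: 1
  S: 2
Molecular formula: C8H17ClS2.
  M = 8(12.011) + 17(1.008) + 35.45 + 2(32.06)
    = 96.088 + 17.136 + 35.450 + 64.120 = 212.794

212.79 g/mol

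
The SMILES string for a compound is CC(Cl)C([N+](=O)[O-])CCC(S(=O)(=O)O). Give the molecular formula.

Atom tally by fragment:
  CH3 → C:1 H:3
  CH(Cl) → C:1 H:1 Cl:1
  CH(NO2) → C:1 H:1 N:1 O:2
  CH2 → C:1 H:2
  CH2 → C:1 H:2
  CH2SO3H → C:1 H:3 S:1 O:3
Element totals:
  C: 6
  H: 12
  Cl: 1
  N: 1
  O: 5
  S: 1

C6H12ClNO5S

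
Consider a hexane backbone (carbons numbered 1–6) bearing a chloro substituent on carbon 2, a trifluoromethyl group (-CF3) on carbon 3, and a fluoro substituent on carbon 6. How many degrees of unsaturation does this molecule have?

0

Atom tally by fragment:
  CH3 → C:1 H:3
  CH(Cl) → C:1 H:1 Cl:1
  CH(CF3) → C:2 H:1 F:3
  CH2 → C:1 H:2
  CH2 → C:1 H:2
  CH2F → C:1 H:2 F:1
Element totals:
  C: 7
  H: 11
  Cl: 1
  F: 4
Molecular formula: C7H11ClF4.
DoU = (2C + 2 + N − H − X) / 2 = (2·7 + 2 + 0 − 11 − 5) / 2 = 0.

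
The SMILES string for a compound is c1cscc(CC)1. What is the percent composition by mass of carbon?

Atom tally by fragment:
  thiophene ring core → C:4 H:4 S:1
  (− 1 ring H displaced by substituents)
  + C2H5 → C:2 H:5
Element totals:
  C: 6
  H: 8
  S: 1
Molecular formula: C6H8S.
Molar mass = 112.190 g/mol.
Mass from C: 6 × 12.011 = 72.066 g/mol.
%C = 72.066 / 112.190 × 100 = 64.24%.

64.24%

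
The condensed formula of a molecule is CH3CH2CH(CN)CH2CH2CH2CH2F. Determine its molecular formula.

Atom tally by fragment:
  CH3 → C:1 H:3
  CH2 → C:1 H:2
  CH(CN) → C:2 H:1 N:1
  CH2 → C:1 H:2
  CH2 → C:1 H:2
  CH2 → C:1 H:2
  CH2F → C:1 H:2 F:1
Element totals:
  C: 8
  H: 14
  F: 1
  N: 1

C8H14FN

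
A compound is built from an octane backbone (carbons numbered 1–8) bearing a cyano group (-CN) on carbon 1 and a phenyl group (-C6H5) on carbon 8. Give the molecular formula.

Atom tally by fragment:
  NCCH2 → C:2 H:2 N:1
  CH2 → C:1 H:2
  CH2 → C:1 H:2
  CH2 → C:1 H:2
  CH2 → C:1 H:2
  CH2 → C:1 H:2
  CH2 → C:1 H:2
  CH2C6H5 → C:7 H:7
Element totals:
  C: 15
  H: 21
  N: 1

C15H21N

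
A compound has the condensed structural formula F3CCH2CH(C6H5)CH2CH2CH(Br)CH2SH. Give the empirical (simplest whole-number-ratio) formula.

C13H16BrF3S

Element totals:
  C: 13
  H: 16
  Br: 1
  F: 3
  S: 1
Molecular formula: C13H16BrF3S.
gcd of subscripts (1, 13, 3, 16, 1) = 1, so the empirical formula equals the molecular formula.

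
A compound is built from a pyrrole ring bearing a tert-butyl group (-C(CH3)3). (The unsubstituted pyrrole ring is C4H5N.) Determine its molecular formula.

C8H13N

Atom tally by fragment:
  pyrrole ring core → C:4 H:5 N:1
  (− 1 ring H displaced by substituents)
  + C(CH3)3 → C:4 H:9
Element totals:
  C: 8
  H: 13
  N: 1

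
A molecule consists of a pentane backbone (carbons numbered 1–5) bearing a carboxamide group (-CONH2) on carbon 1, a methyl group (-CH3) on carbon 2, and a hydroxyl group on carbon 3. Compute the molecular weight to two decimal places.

Atom tally by fragment:
  H2NOCCH2 → C:2 H:4 O:1 N:1
  CH(CH3) → C:2 H:4
  CH(OH) → C:1 H:2 O:1
  CH2 → C:1 H:2
  CH3 → C:1 H:3
Element totals:
  C: 7
  H: 15
  N: 1
  O: 2
Molecular formula: C7H15NO2.
  M = 7(12.011) + 15(1.008) + 14.007 + 2(15.999)
    = 84.077 + 15.120 + 14.007 + 31.998 = 145.202

145.20 g/mol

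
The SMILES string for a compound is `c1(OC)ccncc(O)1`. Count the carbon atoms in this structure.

Atom tally by fragment:
  pyridine ring core → C:5 H:5 N:1
  (− 2 ring H displaced by substituents)
  + OCH3 → C:1 H:3 O:1
  + OH → O:1 H:1
Element totals:
  C: 6
  H: 7
  N: 1
  O: 2

6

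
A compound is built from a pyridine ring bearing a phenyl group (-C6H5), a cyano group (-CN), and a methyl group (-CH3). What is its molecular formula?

Atom tally by fragment:
  pyridine ring core → C:5 H:5 N:1
  (− 3 ring H displaced by substituents)
  + C6H5 → C:6 H:5
  + CN → C:1 N:1
  + CH3 → C:1 H:3
Element totals:
  C: 13
  H: 10
  N: 2

C13H10N2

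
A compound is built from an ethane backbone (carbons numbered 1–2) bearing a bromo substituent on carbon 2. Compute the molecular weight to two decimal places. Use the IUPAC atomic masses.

Atom tally by fragment:
  CH3 → C:1 H:3
  CH2Br → C:1 H:2 Br:1
Element totals:
  C: 2
  H: 5
  Br: 1
Molecular formula: C2H5Br.
  M = 2(12.011) + 5(1.008) + 79.904
    = 24.022 + 5.040 + 79.904 = 108.966

108.97 g/mol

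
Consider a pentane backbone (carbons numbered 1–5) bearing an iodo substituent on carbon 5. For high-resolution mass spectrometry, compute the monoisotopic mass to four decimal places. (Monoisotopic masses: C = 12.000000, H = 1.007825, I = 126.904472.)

197.9905

Atom tally by fragment:
  CH3 → C:1 H:3
  CH2 → C:1 H:2
  CH2 → C:1 H:2
  CH2 → C:1 H:2
  CH2I → C:1 H:2 I:1
Element totals:
  C: 5
  H: 11
  I: 1
Molecular formula: C5H11I.
  M = 5(12.0) + 11(1.007825) + 126.904472
    = 60.000000 + 11.086075 + 126.904472 = 197.990547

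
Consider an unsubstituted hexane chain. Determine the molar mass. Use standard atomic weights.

86.18 g/mol

Atom tally by fragment:
  CH3 → C:1 H:3
  CH2 → C:1 H:2
  CH2 → C:1 H:2
  CH2 → C:1 H:2
  CH2 → C:1 H:2
  CH3 → C:1 H:3
Element totals:
  C: 6
  H: 14
Molecular formula: C6H14.
  M = 6(12.011) + 14(1.008)
    = 72.066 + 14.112 = 86.178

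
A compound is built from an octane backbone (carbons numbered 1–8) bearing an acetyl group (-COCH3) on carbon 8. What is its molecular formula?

Atom tally by fragment:
  CH3 → C:1 H:3
  CH2 → C:1 H:2
  CH2 → C:1 H:2
  CH2 → C:1 H:2
  CH2 → C:1 H:2
  CH2 → C:1 H:2
  CH2 → C:1 H:2
  CH2COCH3 → C:3 H:5 O:1
Element totals:
  C: 10
  H: 20
  O: 1

C10H20O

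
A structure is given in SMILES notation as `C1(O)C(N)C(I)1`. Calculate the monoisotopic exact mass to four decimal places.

198.9494

Atom tally by fragment:
  cyclopropane ring core → C:3 H:6
  (− 3 ring H displaced by substituents)
  + OH → O:1 H:1
  + NH2 → N:1 H:2
  + I → I:1
Element totals:
  C: 3
  H: 6
  I: 1
  N: 1
  O: 1
Molecular formula: C3H6INO.
  M = 3(12.0) + 6(1.007825) + 126.904472 + 14.003074 + 15.994915
    = 36.000000 + 6.046950 + 126.904472 + 14.003074 + 15.994915 = 198.949411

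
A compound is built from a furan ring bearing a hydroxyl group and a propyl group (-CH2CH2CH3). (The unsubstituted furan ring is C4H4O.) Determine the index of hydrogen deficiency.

Atom tally by fragment:
  furan ring core → C:4 H:4 O:1
  (− 2 ring H displaced by substituents)
  + OH → O:1 H:1
  + CH2CH2CH3 → C:3 H:7
Element totals:
  C: 7
  H: 10
  O: 2
Molecular formula: C7H10O2.
DoU = (2C + 2 + N − H − X) / 2 = (2·7 + 2 + 0 − 10 − 0) / 2 = 3.

3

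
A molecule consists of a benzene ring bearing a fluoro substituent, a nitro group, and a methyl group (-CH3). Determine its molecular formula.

Atom tally by fragment:
  benzene ring core → C:6 H:6
  (− 3 ring H displaced by substituents)
  + F → F:1
  + NO2 → N:1 O:2
  + CH3 → C:1 H:3
Element totals:
  C: 7
  H: 6
  F: 1
  N: 1
  O: 2

C7H6FNO2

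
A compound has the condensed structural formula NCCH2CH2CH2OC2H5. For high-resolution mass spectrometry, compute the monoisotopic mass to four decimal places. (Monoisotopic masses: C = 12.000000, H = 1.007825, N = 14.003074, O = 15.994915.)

Element totals:
  C: 6
  H: 11
  N: 1
  O: 1
Molecular formula: C6H11NO.
  M = 6(12.0) + 11(1.007825) + 14.003074 + 15.994915
    = 72.000000 + 11.086075 + 14.003074 + 15.994915 = 113.084064

113.0841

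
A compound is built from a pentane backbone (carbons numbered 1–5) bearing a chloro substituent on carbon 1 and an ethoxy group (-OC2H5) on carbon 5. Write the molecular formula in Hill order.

C7H15ClO

Atom tally by fragment:
  ClCH2 → C:1 H:2 Cl:1
  CH2 → C:1 H:2
  CH2 → C:1 H:2
  CH2 → C:1 H:2
  CH2OC2H5 → C:3 H:7 O:1
Element totals:
  C: 7
  H: 15
  Cl: 1
  O: 1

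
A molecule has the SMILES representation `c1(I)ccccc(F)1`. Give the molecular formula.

Atom tally by fragment:
  benzene ring core → C:6 H:6
  (− 2 ring H displaced by substituents)
  + I → I:1
  + F → F:1
Element totals:
  C: 6
  H: 4
  F: 1
  I: 1

C6H4FI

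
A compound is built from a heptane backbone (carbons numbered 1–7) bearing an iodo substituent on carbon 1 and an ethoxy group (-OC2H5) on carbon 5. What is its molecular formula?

Atom tally by fragment:
  ICH2 → C:1 H:2 I:1
  CH2 → C:1 H:2
  CH2 → C:1 H:2
  CH2 → C:1 H:2
  CH(OC2H5) → C:3 H:6 O:1
  CH2 → C:1 H:2
  CH3 → C:1 H:3
Element totals:
  C: 9
  H: 19
  I: 1
  O: 1

C9H19IO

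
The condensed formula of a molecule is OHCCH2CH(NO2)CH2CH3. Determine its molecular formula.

C5H9NO3

Atom tally by fragment:
  OHCCH2 → C:2 H:3 O:1
  CH(NO2) → C:1 H:1 N:1 O:2
  CH2 → C:1 H:2
  CH3 → C:1 H:3
Element totals:
  C: 5
  H: 9
  N: 1
  O: 3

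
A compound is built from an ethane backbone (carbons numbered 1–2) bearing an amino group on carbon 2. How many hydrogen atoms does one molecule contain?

7

Atom tally by fragment:
  CH3 → C:1 H:3
  CH2NH2 → C:1 H:4 N:1
Element totals:
  C: 2
  H: 7
  N: 1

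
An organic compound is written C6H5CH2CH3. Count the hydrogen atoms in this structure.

Atom tally by fragment:
  C6H5CH2 → C:7 H:7
  CH3 → C:1 H:3
Element totals:
  C: 8
  H: 10

10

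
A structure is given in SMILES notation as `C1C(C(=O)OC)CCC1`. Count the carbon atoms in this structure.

Atom tally by fragment:
  cyclopentane ring core → C:5 H:10
  (− 1 ring H displaced by substituents)
  + COOCH3 → C:2 H:3 O:2
Element totals:
  C: 7
  H: 12
  O: 2

7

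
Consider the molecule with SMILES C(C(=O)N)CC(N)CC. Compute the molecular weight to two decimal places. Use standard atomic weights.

130.19 g/mol

Atom tally by fragment:
  H2NOCCH2 → C:2 H:4 O:1 N:1
  CH2 → C:1 H:2
  CH(NH2) → C:1 H:3 N:1
  CH2 → C:1 H:2
  CH3 → C:1 H:3
Element totals:
  C: 6
  H: 14
  N: 2
  O: 1
Molecular formula: C6H14N2O.
  M = 6(12.011) + 14(1.008) + 2(14.007) + 15.999
    = 72.066 + 14.112 + 28.014 + 15.999 = 130.191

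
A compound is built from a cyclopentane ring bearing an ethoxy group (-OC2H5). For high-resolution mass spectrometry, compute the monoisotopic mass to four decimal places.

Atom tally by fragment:
  cyclopentane ring core → C:5 H:10
  (− 1 ring H displaced by substituents)
  + OC2H5 → C:2 H:5 O:1
Element totals:
  C: 7
  H: 14
  O: 1
Molecular formula: C7H14O.
  M = 7(12.0) + 14(1.007825) + 15.994915
    = 84.000000 + 14.109550 + 15.994915 = 114.104465

114.1045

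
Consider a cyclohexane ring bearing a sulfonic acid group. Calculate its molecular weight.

164.22 g/mol

Atom tally by fragment:
  cyclohexane ring core → C:6 H:12
  (− 1 ring H displaced by substituents)
  + SO3H → S:1 O:3 H:1
Element totals:
  C: 6
  H: 12
  O: 3
  S: 1
Molecular formula: C6H12O3S.
  M = 6(12.011) + 12(1.008) + 3(15.999) + 32.06
    = 72.066 + 12.096 + 47.997 + 32.060 = 164.219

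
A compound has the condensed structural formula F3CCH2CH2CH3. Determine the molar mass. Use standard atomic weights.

112.09 g/mol

Atom tally by fragment:
  F3CCH2 → C:2 H:2 F:3
  CH2 → C:1 H:2
  CH3 → C:1 H:3
Element totals:
  C: 4
  H: 7
  F: 3
Molecular formula: C4H7F3.
  M = 4(12.011) + 7(1.008) + 3(18.998)
    = 48.044 + 7.056 + 56.994 = 112.094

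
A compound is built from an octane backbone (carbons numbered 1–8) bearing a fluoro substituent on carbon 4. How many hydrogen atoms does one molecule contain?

17

Atom tally by fragment:
  CH3 → C:1 H:3
  CH2 → C:1 H:2
  CH2 → C:1 H:2
  CH(F) → C:1 H:1 F:1
  CH2 → C:1 H:2
  CH2 → C:1 H:2
  CH2 → C:1 H:2
  CH3 → C:1 H:3
Element totals:
  C: 8
  H: 17
  F: 1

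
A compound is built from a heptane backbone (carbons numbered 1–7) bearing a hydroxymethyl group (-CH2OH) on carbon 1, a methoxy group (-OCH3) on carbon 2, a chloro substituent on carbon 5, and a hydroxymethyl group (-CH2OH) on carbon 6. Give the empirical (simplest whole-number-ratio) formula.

C10H21ClO3

Atom tally by fragment:
  HOCH2CH2 → C:2 H:5 O:1
  CH(OCH3) → C:2 H:4 O:1
  CH2 → C:1 H:2
  CH2 → C:1 H:2
  CH(Cl) → C:1 H:1 Cl:1
  CH(CH2OH) → C:2 H:4 O:1
  CH3 → C:1 H:3
Element totals:
  C: 10
  H: 21
  Cl: 1
  O: 3
Molecular formula: C10H21ClO3.
gcd of subscripts (10, 1, 21, 3) = 1, so the empirical formula equals the molecular formula.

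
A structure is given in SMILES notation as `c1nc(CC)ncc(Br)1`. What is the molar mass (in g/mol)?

Atom tally by fragment:
  pyrimidine ring core → C:4 H:4 N:2
  (− 2 ring H displaced by substituents)
  + C2H5 → C:2 H:5
  + Br → Br:1
Element totals:
  C: 6
  H: 7
  Br: 1
  N: 2
Molecular formula: C6H7BrN2.
  M = 6(12.011) + 7(1.008) + 79.904 + 2(14.007)
    = 72.066 + 7.056 + 79.904 + 28.014 = 187.040

187.04 g/mol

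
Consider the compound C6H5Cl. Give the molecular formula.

Atom tally by fragment:
  benzene ring core → C:6 H:6
  (− 1 ring H displaced by substituents)
  + Cl → Cl:1
Element totals:
  C: 6
  H: 5
  Cl: 1

C6H5Cl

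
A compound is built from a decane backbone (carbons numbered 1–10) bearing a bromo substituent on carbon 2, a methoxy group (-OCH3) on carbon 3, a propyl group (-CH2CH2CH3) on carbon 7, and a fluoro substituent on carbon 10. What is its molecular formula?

C14H28BrFO

Atom tally by fragment:
  CH3 → C:1 H:3
  CH(Br) → C:1 H:1 Br:1
  CH(OCH3) → C:2 H:4 O:1
  CH2 → C:1 H:2
  CH2 → C:1 H:2
  CH2 → C:1 H:2
  CH(CH2CH2CH3) → C:4 H:8
  CH2 → C:1 H:2
  CH2 → C:1 H:2
  CH2F → C:1 H:2 F:1
Element totals:
  C: 14
  H: 28
  Br: 1
  F: 1
  O: 1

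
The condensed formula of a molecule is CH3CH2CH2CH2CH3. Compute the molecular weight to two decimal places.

72.15 g/mol

Element totals:
  C: 5
  H: 12
Molecular formula: C5H12.
  M = 5(12.011) + 12(1.008)
    = 60.055 + 12.096 = 72.151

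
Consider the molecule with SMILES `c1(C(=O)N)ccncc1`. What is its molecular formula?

Atom tally by fragment:
  pyridine ring core → C:5 H:5 N:1
  (− 1 ring H displaced by substituents)
  + CONH2 → C:1 H:2 O:1 N:1
Element totals:
  C: 6
  H: 6
  N: 2
  O: 1

C6H6N2O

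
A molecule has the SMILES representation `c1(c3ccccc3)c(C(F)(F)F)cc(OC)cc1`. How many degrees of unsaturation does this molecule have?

8

Atom tally by fragment:
  benzene ring core → C:6 H:6
  (− 3 ring H displaced by substituents)
  + C6H5 → C:6 H:5
  + CF3 → C:1 F:3
  + OCH3 → C:1 H:3 O:1
Element totals:
  C: 14
  H: 11
  F: 3
  O: 1
Molecular formula: C14H11F3O.
DoU = (2C + 2 + N − H − X) / 2 = (2·14 + 2 + 0 − 11 − 3) / 2 = 8.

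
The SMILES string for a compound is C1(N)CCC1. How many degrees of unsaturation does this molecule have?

1

Atom tally by fragment:
  cyclobutane ring core → C:4 H:8
  (− 1 ring H displaced by substituents)
  + NH2 → N:1 H:2
Element totals:
  C: 4
  H: 9
  N: 1
Molecular formula: C4H9N.
DoU = (2C + 2 + N − H − X) / 2 = (2·4 + 2 + 1 − 9 − 0) / 2 = 1.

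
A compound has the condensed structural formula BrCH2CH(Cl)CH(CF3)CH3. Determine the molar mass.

239.46 g/mol

Atom tally by fragment:
  BrCH2 → C:1 H:2 Br:1
  CH(Cl) → C:1 H:1 Cl:1
  CH(CF3) → C:2 H:1 F:3
  CH3 → C:1 H:3
Element totals:
  C: 5
  H: 7
  Br: 1
  Cl: 1
  F: 3
Molecular formula: C5H7BrClF3.
  M = 5(12.011) + 7(1.008) + 79.904 + 35.45 + 3(18.998)
    = 60.055 + 7.056 + 79.904 + 35.450 + 56.994 = 239.459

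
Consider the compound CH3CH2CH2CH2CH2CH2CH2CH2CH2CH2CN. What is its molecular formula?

C11H21N

Element totals:
  C: 11
  H: 21
  N: 1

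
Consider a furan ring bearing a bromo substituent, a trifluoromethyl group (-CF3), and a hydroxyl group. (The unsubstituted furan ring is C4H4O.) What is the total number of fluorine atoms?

3

Atom tally by fragment:
  furan ring core → C:4 H:4 O:1
  (− 3 ring H displaced by substituents)
  + Br → Br:1
  + CF3 → C:1 F:3
  + OH → O:1 H:1
Element totals:
  C: 5
  H: 2
  Br: 1
  F: 3
  O: 2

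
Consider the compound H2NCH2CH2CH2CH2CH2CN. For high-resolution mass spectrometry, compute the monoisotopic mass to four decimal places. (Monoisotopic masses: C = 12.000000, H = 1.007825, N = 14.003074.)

Element totals:
  C: 6
  H: 12
  N: 2
Molecular formula: C6H12N2.
  M = 6(12.0) + 12(1.007825) + 2(14.003074)
    = 72.000000 + 12.093900 + 28.006148 = 112.100048

112.1000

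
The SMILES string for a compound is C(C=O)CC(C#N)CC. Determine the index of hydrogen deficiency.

3

Atom tally by fragment:
  OHCCH2 → C:2 H:3 O:1
  CH2 → C:1 H:2
  CH(CN) → C:2 H:1 N:1
  CH2 → C:1 H:2
  CH3 → C:1 H:3
Element totals:
  C: 7
  H: 11
  N: 1
  O: 1
Molecular formula: C7H11NO.
DoU = (2C + 2 + N − H − X) / 2 = (2·7 + 2 + 1 − 11 − 0) / 2 = 3.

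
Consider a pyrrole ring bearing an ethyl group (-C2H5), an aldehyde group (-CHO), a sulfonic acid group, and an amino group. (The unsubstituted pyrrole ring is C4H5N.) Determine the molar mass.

Atom tally by fragment:
  pyrrole ring core → C:4 H:5 N:1
  (− 4 ring H displaced by substituents)
  + C2H5 → C:2 H:5
  + CHO → C:1 H:1 O:1
  + SO3H → S:1 O:3 H:1
  + NH2 → N:1 H:2
Element totals:
  C: 7
  H: 10
  N: 2
  O: 4
  S: 1
Molecular formula: C7H10N2O4S.
  M = 7(12.011) + 10(1.008) + 2(14.007) + 4(15.999) + 32.06
    = 84.077 + 10.080 + 28.014 + 63.996 + 32.060 = 218.227

218.23 g/mol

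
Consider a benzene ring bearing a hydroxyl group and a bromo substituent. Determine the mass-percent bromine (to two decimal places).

46.18%

Atom tally by fragment:
  benzene ring core → C:6 H:6
  (− 2 ring H displaced by substituents)
  + OH → O:1 H:1
  + Br → Br:1
Element totals:
  C: 6
  H: 5
  Br: 1
  O: 1
Molecular formula: C6H5BrO.
Molar mass = 173.009 g/mol.
Mass from Br: 1 × 79.904 = 79.904 g/mol.
%Br = 79.904 / 173.009 × 100 = 46.18%.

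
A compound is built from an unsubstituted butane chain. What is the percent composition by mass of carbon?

Atom tally by fragment:
  CH3 → C:1 H:3
  CH2 → C:1 H:2
  CH2 → C:1 H:2
  CH3 → C:1 H:3
Element totals:
  C: 4
  H: 10
Molecular formula: C4H10.
Molar mass = 58.124 g/mol.
Mass from C: 4 × 12.011 = 48.044 g/mol.
%C = 48.044 / 58.124 × 100 = 82.66%.

82.66%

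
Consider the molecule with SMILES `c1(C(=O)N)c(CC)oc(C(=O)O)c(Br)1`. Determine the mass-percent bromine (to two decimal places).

Atom tally by fragment:
  furan ring core → C:4 H:4 O:1
  (− 4 ring H displaced by substituents)
  + CONH2 → C:1 H:2 O:1 N:1
  + C2H5 → C:2 H:5
  + COOH → C:1 H:1 O:2
  + Br → Br:1
Element totals:
  C: 8
  H: 8
  Br: 1
  N: 1
  O: 4
Molecular formula: C8H8BrNO4.
Molar mass = 262.059 g/mol.
Mass from Br: 1 × 79.904 = 79.904 g/mol.
%Br = 79.904 / 262.059 × 100 = 30.49%.

30.49%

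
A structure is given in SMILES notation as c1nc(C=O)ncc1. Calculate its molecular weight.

108.10 g/mol

Atom tally by fragment:
  pyrimidine ring core → C:4 H:4 N:2
  (− 1 ring H displaced by substituents)
  + CHO → C:1 H:1 O:1
Element totals:
  C: 5
  H: 4
  N: 2
  O: 1
Molecular formula: C5H4N2O.
  M = 5(12.011) + 4(1.008) + 2(14.007) + 15.999
    = 60.055 + 4.032 + 28.014 + 15.999 = 108.100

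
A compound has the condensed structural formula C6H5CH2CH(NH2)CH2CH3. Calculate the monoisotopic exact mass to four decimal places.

Atom tally by fragment:
  C6H5CH2 → C:7 H:7
  CH(NH2) → C:1 H:3 N:1
  CH2 → C:1 H:2
  CH3 → C:1 H:3
Element totals:
  C: 10
  H: 15
  N: 1
Molecular formula: C10H15N.
  M = 10(12.0) + 15(1.007825) + 14.003074
    = 120.000000 + 15.117375 + 14.003074 = 149.120449

149.1204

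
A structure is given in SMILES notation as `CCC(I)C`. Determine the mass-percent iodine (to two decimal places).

Atom tally by fragment:
  CH3 → C:1 H:3
  CH2 → C:1 H:2
  CH(I) → C:1 H:1 I:1
  CH3 → C:1 H:3
Element totals:
  C: 4
  H: 9
  I: 1
Molecular formula: C4H9I.
Molar mass = 184.020 g/mol.
Mass from I: 1 × 126.904 = 126.904 g/mol.
%I = 126.904 / 184.020 × 100 = 68.96%.

68.96%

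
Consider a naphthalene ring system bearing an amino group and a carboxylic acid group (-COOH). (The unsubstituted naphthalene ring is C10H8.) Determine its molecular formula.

C11H9NO2

Atom tally by fragment:
  naphthalene ring system core → C:10 H:8
  (− 2 ring H displaced by substituents)
  + NH2 → N:1 H:2
  + COOH → C:1 H:1 O:2
Element totals:
  C: 11
  H: 9
  N: 1
  O: 2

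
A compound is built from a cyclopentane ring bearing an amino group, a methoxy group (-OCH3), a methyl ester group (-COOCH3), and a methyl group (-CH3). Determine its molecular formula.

C9H17NO3

Atom tally by fragment:
  cyclopentane ring core → C:5 H:10
  (− 4 ring H displaced by substituents)
  + NH2 → N:1 H:2
  + OCH3 → C:1 H:3 O:1
  + COOCH3 → C:2 H:3 O:2
  + CH3 → C:1 H:3
Element totals:
  C: 9
  H: 17
  N: 1
  O: 3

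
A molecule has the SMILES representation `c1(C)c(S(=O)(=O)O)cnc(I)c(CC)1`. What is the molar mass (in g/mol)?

327.14 g/mol

Atom tally by fragment:
  pyridine ring core → C:5 H:5 N:1
  (− 4 ring H displaced by substituents)
  + CH3 → C:1 H:3
  + SO3H → S:1 O:3 H:1
  + I → I:1
  + C2H5 → C:2 H:5
Element totals:
  C: 8
  H: 10
  I: 1
  N: 1
  O: 3
  S: 1
Molecular formula: C8H10INO3S.
  M = 8(12.011) + 10(1.008) + 126.904 + 14.007 + 3(15.999) + 32.06
    = 96.088 + 10.080 + 126.904 + 14.007 + 47.997 + 32.060 = 327.136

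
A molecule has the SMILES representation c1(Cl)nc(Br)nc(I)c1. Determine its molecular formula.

C4HBrClIN2

Atom tally by fragment:
  pyrimidine ring core → C:4 H:4 N:2
  (− 3 ring H displaced by substituents)
  + Cl → Cl:1
  + Br → Br:1
  + I → I:1
Element totals:
  C: 4
  H: 1
  Br: 1
  Cl: 1
  I: 1
  N: 2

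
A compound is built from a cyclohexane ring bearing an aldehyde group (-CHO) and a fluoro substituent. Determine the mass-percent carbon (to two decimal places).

Atom tally by fragment:
  cyclohexane ring core → C:6 H:12
  (− 2 ring H displaced by substituents)
  + CHO → C:1 H:1 O:1
  + F → F:1
Element totals:
  C: 7
  H: 11
  F: 1
  O: 1
Molecular formula: C7H11FO.
Molar mass = 130.162 g/mol.
Mass from C: 7 × 12.011 = 84.077 g/mol.
%C = 84.077 / 130.162 × 100 = 64.59%.

64.59%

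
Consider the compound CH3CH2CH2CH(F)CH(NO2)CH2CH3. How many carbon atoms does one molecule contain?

Atom tally by fragment:
  CH3 → C:1 H:3
  CH2 → C:1 H:2
  CH2 → C:1 H:2
  CH(F) → C:1 H:1 F:1
  CH(NO2) → C:1 H:1 N:1 O:2
  CH2 → C:1 H:2
  CH3 → C:1 H:3
Element totals:
  C: 7
  H: 14
  F: 1
  N: 1
  O: 2

7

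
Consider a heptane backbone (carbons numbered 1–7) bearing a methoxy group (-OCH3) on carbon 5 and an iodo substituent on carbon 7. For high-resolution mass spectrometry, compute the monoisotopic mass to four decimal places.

Atom tally by fragment:
  CH3 → C:1 H:3
  CH2 → C:1 H:2
  CH2 → C:1 H:2
  CH2 → C:1 H:2
  CH(OCH3) → C:2 H:4 O:1
  CH2 → C:1 H:2
  CH2I → C:1 H:2 I:1
Element totals:
  C: 8
  H: 17
  I: 1
  O: 1
Molecular formula: C8H17IO.
  M = 8(12.0) + 17(1.007825) + 126.904472 + 15.994915
    = 96.000000 + 17.133025 + 126.904472 + 15.994915 = 256.032412

256.0324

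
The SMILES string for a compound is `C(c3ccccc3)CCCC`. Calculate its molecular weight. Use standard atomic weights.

Atom tally by fragment:
  C6H5CH2 → C:7 H:7
  CH2 → C:1 H:2
  CH2 → C:1 H:2
  CH2 → C:1 H:2
  CH3 → C:1 H:3
Element totals:
  C: 11
  H: 16
Molecular formula: C11H16.
  M = 11(12.011) + 16(1.008)
    = 132.121 + 16.128 = 148.249

148.25 g/mol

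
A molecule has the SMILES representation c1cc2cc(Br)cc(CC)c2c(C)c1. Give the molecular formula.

C13H13Br

Atom tally by fragment:
  naphthalene ring system core → C:10 H:8
  (− 3 ring H displaced by substituents)
  + Br → Br:1
  + C2H5 → C:2 H:5
  + CH3 → C:1 H:3
Element totals:
  C: 13
  H: 13
  Br: 1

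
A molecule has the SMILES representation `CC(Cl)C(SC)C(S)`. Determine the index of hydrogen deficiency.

0

Atom tally by fragment:
  CH3 → C:1 H:3
  CH(Cl) → C:1 H:1 Cl:1
  CH(SCH3) → C:2 H:4 S:1
  CH2SH → C:1 H:3 S:1
Element totals:
  C: 5
  H: 11
  Cl: 1
  S: 2
Molecular formula: C5H11ClS2.
DoU = (2C + 2 + N − H − X) / 2 = (2·5 + 2 + 0 − 11 − 1) / 2 = 0.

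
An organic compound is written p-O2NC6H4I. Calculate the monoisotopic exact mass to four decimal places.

Element totals:
  C: 6
  H: 4
  I: 1
  N: 1
  O: 2
Molecular formula: C6H4INO2.
  M = 6(12.0) + 4(1.007825) + 126.904472 + 14.003074 + 2(15.994915)
    = 72.000000 + 4.031300 + 126.904472 + 14.003074 + 31.989830 = 248.928676

248.9287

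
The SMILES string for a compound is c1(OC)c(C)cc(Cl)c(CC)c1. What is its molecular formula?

Atom tally by fragment:
  benzene ring core → C:6 H:6
  (− 4 ring H displaced by substituents)
  + OCH3 → C:1 H:3 O:1
  + CH3 → C:1 H:3
  + Cl → Cl:1
  + C2H5 → C:2 H:5
Element totals:
  C: 10
  H: 13
  Cl: 1
  O: 1

C10H13ClO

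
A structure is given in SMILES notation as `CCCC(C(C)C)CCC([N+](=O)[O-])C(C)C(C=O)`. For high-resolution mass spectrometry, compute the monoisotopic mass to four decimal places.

Atom tally by fragment:
  CH3 → C:1 H:3
  CH2 → C:1 H:2
  CH2 → C:1 H:2
  CH(CH(CH3)2) → C:4 H:8
  CH2 → C:1 H:2
  CH2 → C:1 H:2
  CH(NO2) → C:1 H:1 N:1 O:2
  CH(CH3) → C:2 H:4
  CH2CHO → C:2 H:3 O:1
Element totals:
  C: 14
  H: 27
  N: 1
  O: 3
Molecular formula: C14H27NO3.
  M = 14(12.0) + 27(1.007825) + 14.003074 + 3(15.994915)
    = 168.000000 + 27.211275 + 14.003074 + 47.984745 = 257.199094

257.1991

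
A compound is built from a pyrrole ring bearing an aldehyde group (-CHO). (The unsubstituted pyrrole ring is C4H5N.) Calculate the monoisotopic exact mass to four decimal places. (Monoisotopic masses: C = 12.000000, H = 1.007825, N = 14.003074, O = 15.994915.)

Atom tally by fragment:
  pyrrole ring core → C:4 H:5 N:1
  (− 1 ring H displaced by substituents)
  + CHO → C:1 H:1 O:1
Element totals:
  C: 5
  H: 5
  N: 1
  O: 1
Molecular formula: C5H5NO.
  M = 5(12.0) + 5(1.007825) + 14.003074 + 15.994915
    = 60.000000 + 5.039125 + 14.003074 + 15.994915 = 95.037114

95.0371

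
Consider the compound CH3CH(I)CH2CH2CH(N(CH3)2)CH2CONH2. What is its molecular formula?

Atom tally by fragment:
  CH3 → C:1 H:3
  CH(I) → C:1 H:1 I:1
  CH2 → C:1 H:2
  CH2 → C:1 H:2
  CH(N(CH3)2) → C:3 H:7 N:1
  CH2CONH2 → C:2 H:4 O:1 N:1
Element totals:
  C: 9
  H: 19
  I: 1
  N: 2
  O: 1

C9H19IN2O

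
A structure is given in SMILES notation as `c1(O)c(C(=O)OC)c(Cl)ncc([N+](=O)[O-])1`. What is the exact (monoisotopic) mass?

Atom tally by fragment:
  pyridine ring core → C:5 H:5 N:1
  (− 4 ring H displaced by substituents)
  + OH → O:1 H:1
  + COOCH3 → C:2 H:3 O:2
  + Cl → Cl:1
  + NO2 → N:1 O:2
Element totals:
  C: 7
  H: 5
  Cl: 1
  N: 2
  O: 5
Molecular formula: C7H5ClN2O5.
  M = 7(12.0) + 5(1.007825) + 34.968853 + 2(14.003074) + 5(15.994915)
    = 84.000000 + 5.039125 + 34.968853 + 28.006148 + 79.974575 = 231.988701

231.9887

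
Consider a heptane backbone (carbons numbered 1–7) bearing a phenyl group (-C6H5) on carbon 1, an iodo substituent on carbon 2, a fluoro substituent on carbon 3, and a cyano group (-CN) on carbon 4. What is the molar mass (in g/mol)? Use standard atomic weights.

345.20 g/mol

Atom tally by fragment:
  C6H5CH2 → C:7 H:7
  CH(I) → C:1 H:1 I:1
  CH(F) → C:1 H:1 F:1
  CH(CN) → C:2 H:1 N:1
  CH2 → C:1 H:2
  CH2 → C:1 H:2
  CH3 → C:1 H:3
Element totals:
  C: 14
  H: 17
  F: 1
  I: 1
  N: 1
Molecular formula: C14H17FIN.
  M = 14(12.011) + 17(1.008) + 18.998 + 126.904 + 14.007
    = 168.154 + 17.136 + 18.998 + 126.904 + 14.007 = 345.199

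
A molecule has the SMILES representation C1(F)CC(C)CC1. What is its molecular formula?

C6H11F

Atom tally by fragment:
  cyclopentane ring core → C:5 H:10
  (− 2 ring H displaced by substituents)
  + F → F:1
  + CH3 → C:1 H:3
Element totals:
  C: 6
  H: 11
  F: 1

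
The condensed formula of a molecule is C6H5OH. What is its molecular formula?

Atom tally by fragment:
  benzene ring core → C:6 H:6
  (− 1 ring H displaced by substituents)
  + OH → O:1 H:1
Element totals:
  C: 6
  H: 6
  O: 1

C6H6O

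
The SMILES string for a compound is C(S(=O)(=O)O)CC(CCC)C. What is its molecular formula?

Atom tally by fragment:
  HO3SCH2 → C:1 H:3 S:1 O:3
  CH2 → C:1 H:2
  CH(CH2CH2CH3) → C:4 H:8
  CH3 → C:1 H:3
Element totals:
  C: 7
  H: 16
  O: 3
  S: 1

C7H16O3S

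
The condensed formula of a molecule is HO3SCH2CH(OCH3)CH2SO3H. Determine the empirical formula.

C4H10O7S2

Element totals:
  C: 4
  H: 10
  O: 7
  S: 2
Molecular formula: C4H10O7S2.
gcd of subscripts (4, 10, 7, 2) = 1, so the empirical formula equals the molecular formula.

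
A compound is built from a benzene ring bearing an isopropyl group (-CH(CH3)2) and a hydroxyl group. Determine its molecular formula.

Atom tally by fragment:
  benzene ring core → C:6 H:6
  (− 2 ring H displaced by substituents)
  + CH(CH3)2 → C:3 H:7
  + OH → O:1 H:1
Element totals:
  C: 9
  H: 12
  O: 1

C9H12O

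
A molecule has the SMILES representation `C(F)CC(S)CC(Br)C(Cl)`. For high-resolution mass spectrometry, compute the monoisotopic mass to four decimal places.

Atom tally by fragment:
  FCH2 → C:1 H:2 F:1
  CH2 → C:1 H:2
  CH(SH) → C:1 H:2 S:1
  CH2 → C:1 H:2
  CH(Br) → C:1 H:1 Br:1
  CH2Cl → C:1 H:2 Cl:1
Element totals:
  C: 6
  H: 11
  Br: 1
  Cl: 1
  F: 1
  S: 1
Molecular formula: C6H11BrClFS.
  M = 6(12.0) + 11(1.007825) + 78.918338 + 34.968853 + 18.998403 + 31.972071
    = 72.000000 + 11.086075 + 78.918338 + 34.968853 + 18.998403 + 31.972071 = 247.943740

247.9437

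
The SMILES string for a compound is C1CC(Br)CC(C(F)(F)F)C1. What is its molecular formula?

Atom tally by fragment:
  cyclohexane ring core → C:6 H:12
  (− 2 ring H displaced by substituents)
  + Br → Br:1
  + CF3 → C:1 F:3
Element totals:
  C: 7
  H: 10
  Br: 1
  F: 3

C7H10BrF3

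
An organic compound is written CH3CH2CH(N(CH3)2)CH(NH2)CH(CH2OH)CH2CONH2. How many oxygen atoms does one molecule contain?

2

Element totals:
  C: 10
  H: 23
  N: 3
  O: 2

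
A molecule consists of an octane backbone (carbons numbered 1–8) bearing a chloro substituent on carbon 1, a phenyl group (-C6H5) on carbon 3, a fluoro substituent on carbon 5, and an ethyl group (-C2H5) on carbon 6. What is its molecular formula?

C16H24ClF

Atom tally by fragment:
  ClCH2 → C:1 H:2 Cl:1
  CH2 → C:1 H:2
  CH(C6H5) → C:7 H:6
  CH2 → C:1 H:2
  CH(F) → C:1 H:1 F:1
  CH(C2H5) → C:3 H:6
  CH2 → C:1 H:2
  CH3 → C:1 H:3
Element totals:
  C: 16
  H: 24
  Cl: 1
  F: 1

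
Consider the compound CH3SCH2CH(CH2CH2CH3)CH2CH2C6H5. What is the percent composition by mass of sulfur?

Element totals:
  C: 14
  H: 22
  S: 1
Molecular formula: C14H22S.
Molar mass = 222.390 g/mol.
Mass from S: 1 × 32.06 = 32.060 g/mol.
%S = 32.060 / 222.390 × 100 = 14.42%.

14.42%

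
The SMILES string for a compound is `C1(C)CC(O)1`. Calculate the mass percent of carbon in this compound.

66.63%

Atom tally by fragment:
  cyclopropane ring core → C:3 H:6
  (− 2 ring H displaced by substituents)
  + CH3 → C:1 H:3
  + OH → O:1 H:1
Element totals:
  C: 4
  H: 8
  O: 1
Molecular formula: C4H8O.
Molar mass = 72.107 g/mol.
Mass from C: 4 × 12.011 = 48.044 g/mol.
%C = 48.044 / 72.107 × 100 = 66.63%.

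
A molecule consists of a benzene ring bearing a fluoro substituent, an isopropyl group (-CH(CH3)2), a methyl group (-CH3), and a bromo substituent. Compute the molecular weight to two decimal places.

Atom tally by fragment:
  benzene ring core → C:6 H:6
  (− 4 ring H displaced by substituents)
  + F → F:1
  + CH(CH3)2 → C:3 H:7
  + CH3 → C:1 H:3
  + Br → Br:1
Element totals:
  C: 10
  H: 12
  Br: 1
  F: 1
Molecular formula: C10H12BrF.
  M = 10(12.011) + 12(1.008) + 79.904 + 18.998
    = 120.110 + 12.096 + 79.904 + 18.998 = 231.108

231.11 g/mol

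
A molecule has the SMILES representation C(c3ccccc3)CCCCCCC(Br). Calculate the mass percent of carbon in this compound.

Atom tally by fragment:
  C6H5CH2 → C:7 H:7
  CH2 → C:1 H:2
  CH2 → C:1 H:2
  CH2 → C:1 H:2
  CH2 → C:1 H:2
  CH2 → C:1 H:2
  CH2 → C:1 H:2
  CH2Br → C:1 H:2 Br:1
Element totals:
  C: 14
  H: 21
  Br: 1
Molecular formula: C14H21Br.
Molar mass = 269.226 g/mol.
Mass from C: 14 × 12.011 = 168.154 g/mol.
%C = 168.154 / 269.226 × 100 = 62.46%.

62.46%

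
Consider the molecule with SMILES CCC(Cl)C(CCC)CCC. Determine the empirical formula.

C10H21Cl

Atom tally by fragment:
  CH3 → C:1 H:3
  CH2 → C:1 H:2
  CH(Cl) → C:1 H:1 Cl:1
  CH(CH2CH2CH3) → C:4 H:8
  CH2 → C:1 H:2
  CH2 → C:1 H:2
  CH3 → C:1 H:3
Element totals:
  C: 10
  H: 21
  Cl: 1
Molecular formula: C10H21Cl.
gcd of subscripts (10, 1, 21) = 1, so the empirical formula equals the molecular formula.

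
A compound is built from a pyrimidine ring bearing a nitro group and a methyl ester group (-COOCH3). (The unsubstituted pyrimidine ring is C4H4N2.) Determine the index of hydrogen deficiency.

Atom tally by fragment:
  pyrimidine ring core → C:4 H:4 N:2
  (− 2 ring H displaced by substituents)
  + NO2 → N:1 O:2
  + COOCH3 → C:2 H:3 O:2
Element totals:
  C: 6
  H: 5
  N: 3
  O: 4
Molecular formula: C6H5N3O4.
DoU = (2C + 2 + N − H − X) / 2 = (2·6 + 2 + 3 − 5 − 0) / 2 = 6.

6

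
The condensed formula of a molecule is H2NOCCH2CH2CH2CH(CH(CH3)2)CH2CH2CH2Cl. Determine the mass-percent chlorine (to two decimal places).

16.13%

Element totals:
  C: 11
  H: 22
  Cl: 1
  N: 1
  O: 1
Molecular formula: C11H22ClNO.
Molar mass = 219.753 g/mol.
Mass from Cl: 1 × 35.45 = 35.450 g/mol.
%Cl = 35.450 / 219.753 × 100 = 16.13%.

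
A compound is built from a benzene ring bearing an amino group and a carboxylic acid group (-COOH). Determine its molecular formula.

C7H7NO2

Atom tally by fragment:
  benzene ring core → C:6 H:6
  (− 2 ring H displaced by substituents)
  + NH2 → N:1 H:2
  + COOH → C:1 H:1 O:2
Element totals:
  C: 7
  H: 7
  N: 1
  O: 2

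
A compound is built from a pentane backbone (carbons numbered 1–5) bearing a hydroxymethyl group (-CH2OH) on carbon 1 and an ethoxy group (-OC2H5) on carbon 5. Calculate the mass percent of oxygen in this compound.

Atom tally by fragment:
  HOCH2CH2 → C:2 H:5 O:1
  CH2 → C:1 H:2
  CH2 → C:1 H:2
  CH2 → C:1 H:2
  CH2OC2H5 → C:3 H:7 O:1
Element totals:
  C: 8
  H: 18
  O: 2
Molecular formula: C8H18O2.
Molar mass = 146.230 g/mol.
Mass from O: 2 × 15.999 = 31.998 g/mol.
%O = 31.998 / 146.230 × 100 = 21.88%.

21.88%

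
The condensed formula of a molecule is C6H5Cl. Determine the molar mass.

112.56 g/mol

Atom tally by fragment:
  benzene ring core → C:6 H:6
  (− 1 ring H displaced by substituents)
  + Cl → Cl:1
Element totals:
  C: 6
  H: 5
  Cl: 1
Molecular formula: C6H5Cl.
  M = 6(12.011) + 5(1.008) + 35.45
    = 72.066 + 5.040 + 35.450 = 112.556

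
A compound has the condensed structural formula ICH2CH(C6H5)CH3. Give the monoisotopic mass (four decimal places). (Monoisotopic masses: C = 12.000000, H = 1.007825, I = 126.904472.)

Atom tally by fragment:
  ICH2 → C:1 H:2 I:1
  CH(C6H5) → C:7 H:6
  CH3 → C:1 H:3
Element totals:
  C: 9
  H: 11
  I: 1
Molecular formula: C9H11I.
  M = 9(12.0) + 11(1.007825) + 126.904472
    = 108.000000 + 11.086075 + 126.904472 = 245.990547

245.9905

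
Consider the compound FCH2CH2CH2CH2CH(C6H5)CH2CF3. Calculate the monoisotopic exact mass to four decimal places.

Element totals:
  C: 13
  H: 16
  F: 4
Molecular formula: C13H16F4.
  M = 13(12.0) + 16(1.007825) + 4(18.998403)
    = 156.000000 + 16.125200 + 75.993612 = 248.118812

248.1188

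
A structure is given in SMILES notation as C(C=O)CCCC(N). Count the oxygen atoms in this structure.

1

Atom tally by fragment:
  OHCCH2 → C:2 H:3 O:1
  CH2 → C:1 H:2
  CH2 → C:1 H:2
  CH2 → C:1 H:2
  CH2NH2 → C:1 H:4 N:1
Element totals:
  C: 6
  H: 13
  N: 1
  O: 1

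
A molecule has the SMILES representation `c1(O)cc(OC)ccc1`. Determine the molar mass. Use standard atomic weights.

Atom tally by fragment:
  benzene ring core → C:6 H:6
  (− 2 ring H displaced by substituents)
  + OH → O:1 H:1
  + OCH3 → C:1 H:3 O:1
Element totals:
  C: 7
  H: 8
  O: 2
Molecular formula: C7H8O2.
  M = 7(12.011) + 8(1.008) + 2(15.999)
    = 84.077 + 8.064 + 31.998 = 124.139

124.14 g/mol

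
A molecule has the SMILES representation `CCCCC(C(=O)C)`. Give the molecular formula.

C7H14O

Atom tally by fragment:
  CH3 → C:1 H:3
  CH2 → C:1 H:2
  CH2 → C:1 H:2
  CH2 → C:1 H:2
  CH2COCH3 → C:3 H:5 O:1
Element totals:
  C: 7
  H: 14
  O: 1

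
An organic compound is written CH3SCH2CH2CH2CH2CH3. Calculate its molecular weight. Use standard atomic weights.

Atom tally by fragment:
  CH3SCH2 → C:2 H:5 S:1
  CH2 → C:1 H:2
  CH2 → C:1 H:2
  CH2 → C:1 H:2
  CH3 → C:1 H:3
Element totals:
  C: 6
  H: 14
  S: 1
Molecular formula: C6H14S.
  M = 6(12.011) + 14(1.008) + 32.06
    = 72.066 + 14.112 + 32.060 = 118.238

118.24 g/mol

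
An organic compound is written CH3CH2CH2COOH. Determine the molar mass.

Element totals:
  C: 4
  H: 8
  O: 2
Molecular formula: C4H8O2.
  M = 4(12.011) + 8(1.008) + 2(15.999)
    = 48.044 + 8.064 + 31.998 = 88.106

88.11 g/mol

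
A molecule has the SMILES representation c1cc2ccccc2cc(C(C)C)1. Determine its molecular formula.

Atom tally by fragment:
  naphthalene ring system core → C:10 H:8
  (− 1 ring H displaced by substituents)
  + CH(CH3)2 → C:3 H:7
Element totals:
  C: 13
  H: 14

C13H14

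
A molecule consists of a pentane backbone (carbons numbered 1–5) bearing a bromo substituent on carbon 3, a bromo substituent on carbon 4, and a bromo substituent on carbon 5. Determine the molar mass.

Atom tally by fragment:
  CH3 → C:1 H:3
  CH2 → C:1 H:2
  CH(Br) → C:1 H:1 Br:1
  CH(Br) → C:1 H:1 Br:1
  CH2Br → C:1 H:2 Br:1
Element totals:
  C: 5
  H: 9
  Br: 3
Molecular formula: C5H9Br3.
  M = 5(12.011) + 9(1.008) + 3(79.904)
    = 60.055 + 9.072 + 239.712 = 308.839

308.84 g/mol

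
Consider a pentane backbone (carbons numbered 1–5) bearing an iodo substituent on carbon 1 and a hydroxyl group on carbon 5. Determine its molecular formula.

C5H11IO

Atom tally by fragment:
  ICH2 → C:1 H:2 I:1
  CH2 → C:1 H:2
  CH2 → C:1 H:2
  CH2 → C:1 H:2
  CH2OH → C:1 H:3 O:1
Element totals:
  C: 5
  H: 11
  I: 1
  O: 1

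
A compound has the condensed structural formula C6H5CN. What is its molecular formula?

Atom tally by fragment:
  benzene ring core → C:6 H:6
  (− 1 ring H displaced by substituents)
  + CN → C:1 N:1
Element totals:
  C: 7
  H: 5
  N: 1

C7H5N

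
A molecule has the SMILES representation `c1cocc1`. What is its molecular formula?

C4H4O

Atom tally by fragment:
  furan ring core → C:4 H:4 O:1
Element totals:
  C: 4
  H: 4
  O: 1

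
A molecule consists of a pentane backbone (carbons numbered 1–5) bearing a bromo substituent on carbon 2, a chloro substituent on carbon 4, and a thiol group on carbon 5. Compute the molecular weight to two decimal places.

Atom tally by fragment:
  CH3 → C:1 H:3
  CH(Br) → C:1 H:1 Br:1
  CH2 → C:1 H:2
  CH(Cl) → C:1 H:1 Cl:1
  CH2SH → C:1 H:3 S:1
Element totals:
  C: 5
  H: 10
  Br: 1
  Cl: 1
  S: 1
Molecular formula: C5H10BrClS.
  M = 5(12.011) + 10(1.008) + 79.904 + 35.45 + 32.06
    = 60.055 + 10.080 + 79.904 + 35.450 + 32.060 = 217.549

217.55 g/mol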